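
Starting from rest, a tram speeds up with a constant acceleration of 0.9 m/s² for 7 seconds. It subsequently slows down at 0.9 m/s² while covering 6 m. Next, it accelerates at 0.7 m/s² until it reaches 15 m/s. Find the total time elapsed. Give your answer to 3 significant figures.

21.8 s

Phase 1 (accelerating): v₀ = 0 m/s, a = 0.9 m/s².
v = v₀ + at = 0 + (0.9)(7) = 6.30 m/s
Δx = v₀t + ½at² = 0·7 + 0.5·0.9·7² = 22.1 m

Phase 2 (decelerating): v₀ = 6.30 m/s, a = -0.9 m/s².
v² = v₀² + 2aΔx = 6.30² + 2·-0.9·6 = 28.9 → v = 5.37 m/s
t = (v − v₀)/a = (5.37 − 6.30)/-0.9 = 1.03 s

Phase 3 (accelerating): v₀ = 5.37 m/s, a = 0.7 m/s².
v = v₀ + at → t = (15 − 5.37) / 0.7 = 13.8 s
v² = v₀² + 2aΔx → Δx = (15² − 5.37²)/(2·0.7) = 140 m
Total time = 7.00 + 1.03 + 13.8 = 21.8 s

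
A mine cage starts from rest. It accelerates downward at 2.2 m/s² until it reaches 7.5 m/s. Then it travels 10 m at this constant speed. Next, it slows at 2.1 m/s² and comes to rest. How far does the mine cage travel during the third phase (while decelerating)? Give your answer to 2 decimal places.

13.39 m

Phase 1 (accelerating): v₀ = 0 m/s, a = 2.2 m/s².
v = v₀ + at → t = (7.5 − 0) / 2.2 = 3.41 s
v² = v₀² + 2aΔx → Δx = (7.5² − 0²)/(2·2.2) = 12.8 m

Phase 2 (constant speed): v₀ = 7.50 m/s, a = 0 m/s².
Constant speed: t = d/v = 10/7.50 = 1.33 s

Phase 3 (decelerating): v₀ = 7.50 m/s, a = -2.1 m/s².
v = v₀ + at → t = (0 − 7.50) / -2.1 = 3.57 s
v² = v₀² + 2aΔx → Δx = (0² − 7.50²)/(2·-2.1) = 13.4 m
Distance in phase 3 = 13.4 m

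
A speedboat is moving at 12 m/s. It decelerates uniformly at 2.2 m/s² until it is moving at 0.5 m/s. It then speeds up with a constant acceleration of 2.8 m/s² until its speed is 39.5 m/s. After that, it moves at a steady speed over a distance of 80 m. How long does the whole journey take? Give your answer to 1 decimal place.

Phase 1 (decelerating): v₀ = 12.0 m/s, a = -2.2 m/s².
v = v₀ + at → t = (0.5 − 12.0) / -2.2 = 5.23 s
v² = v₀² + 2aΔx → Δx = (0.5² − 12.0²)/(2·-2.2) = 32.7 m

Phase 2 (accelerating): v₀ = 0.500 m/s, a = 2.8 m/s².
v = v₀ + at → t = (39.5 − 0.500) / 2.8 = 13.9 s
v² = v₀² + 2aΔx → Δx = (39.5² − 0.500²)/(2·2.8) = 279 m

Phase 3 (constant speed): v₀ = 39.5 m/s, a = 0 m/s².
Constant speed: t = d/v = 80/39.5 = 2.03 s
Total time = 5.23 + 13.9 + 2.03 = 21.2 s

21.2 s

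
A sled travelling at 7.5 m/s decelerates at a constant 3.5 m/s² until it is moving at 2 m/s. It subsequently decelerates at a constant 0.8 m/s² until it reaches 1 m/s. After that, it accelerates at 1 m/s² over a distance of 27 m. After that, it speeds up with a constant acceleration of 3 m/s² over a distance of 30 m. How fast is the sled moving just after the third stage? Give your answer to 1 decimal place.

7.4 m/s

Phase 1 (decelerating): v₀ = 7.50 m/s, a = -3.5 m/s².
v = v₀ + at → t = (2 − 7.50) / -3.5 = 1.57 s
v² = v₀² + 2aΔx → Δx = (2² − 7.50²)/(2·-3.5) = 7.46 m

Phase 2 (decelerating): v₀ = 2.00 m/s, a = -0.8 m/s².
v = v₀ + at → t = (1 − 2.00) / -0.8 = 1.25 s
v² = v₀² + 2aΔx → Δx = (1² − 2.00²)/(2·-0.8) = 1.88 m

Phase 3 (accelerating): v₀ = 1.00 m/s, a = 1 m/s².
v² = v₀² + 2aΔx = 1.00² + 2·1·27 = 55.0 → v = 7.42 m/s
t = (v − v₀)/a = (7.42 − 1.00)/1 = 6.42 s
Speed at end of phase 3 = 7.42 m/s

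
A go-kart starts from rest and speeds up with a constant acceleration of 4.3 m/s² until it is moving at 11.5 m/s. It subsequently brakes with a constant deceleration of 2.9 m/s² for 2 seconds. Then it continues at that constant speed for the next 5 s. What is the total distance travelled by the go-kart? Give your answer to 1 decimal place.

Phase 1 (accelerating): v₀ = 0 m/s, a = 4.3 m/s².
v = v₀ + at → t = (11.5 − 0) / 4.3 = 2.67 s
v² = v₀² + 2aΔx → Δx = (11.5² − 0²)/(2·4.3) = 15.4 m

Phase 2 (decelerating): v₀ = 11.5 m/s, a = -2.9 m/s².
v = v₀ + at = 11.5 + (-2.9)(2) = 5.70 m/s
Δx = v₀t + ½at² = 11.5·2 + 0.5·-2.9·2² = 17.2 m

Phase 3 (constant speed): v₀ = 5.70 m/s, a = 0 m/s².
v = v₀ + at = 5.70 + (0)(5) = 5.70 m/s
Δx = v₀t + ½at² = 5.70·5 + 0.5·0·5² = 28.5 m
Total distance = 15.4 + 17.2 + 28.5 = 61.1 m

61.1 m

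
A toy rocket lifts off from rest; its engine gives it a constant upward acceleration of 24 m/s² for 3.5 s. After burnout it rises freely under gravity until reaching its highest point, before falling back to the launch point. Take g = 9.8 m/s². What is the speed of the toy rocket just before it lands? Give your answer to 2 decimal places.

99.69 m/s

Phase 1 (powered ascent): v₀ = 0 m/s, a = 24 m/s².
v = v₀ + at = 0 + (24)(3.5) = 84.0 m/s
Δx = v₀t + ½at² = 0·3.5 + 0.5·24·3.5² = 147 m

Phase 2 (coasting upward): v₀ = 84.0 m/s, a = -9.8 m/s².
v = v₀ + at → t = (0 − 84.0) / -9.8 = 8.57 s
v² = v₀² + 2aΔx → Δx = (0² − 84.0²)/(2·-9.8) = 360 m

Phase 3 (free fall): v₀ = 0 m/s, a = -9.8 m/s².
Falls 507 m from rest: t = √(2·507/9.8) = 10.2 s; v = g·t = 99.7 m/s.
Impact speed = 99.7 m/s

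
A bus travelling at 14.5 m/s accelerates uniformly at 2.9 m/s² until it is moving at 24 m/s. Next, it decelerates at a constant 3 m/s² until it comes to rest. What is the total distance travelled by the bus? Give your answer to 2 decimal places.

159.06 m

Phase 1 (accelerating): v₀ = 14.5 m/s, a = 2.9 m/s².
v = v₀ + at → t = (24 − 14.5) / 2.9 = 3.28 s
v² = v₀² + 2aΔx → Δx = (24² − 14.5²)/(2·2.9) = 63.1 m

Phase 2 (decelerating): v₀ = 24.0 m/s, a = -3 m/s².
v = v₀ + at → t = (0 − 24.0) / -3 = 8.00 s
v² = v₀² + 2aΔx → Δx = (0² − 24.0²)/(2·-3) = 96.0 m
Total distance = 63.1 + 96.0 = 159 m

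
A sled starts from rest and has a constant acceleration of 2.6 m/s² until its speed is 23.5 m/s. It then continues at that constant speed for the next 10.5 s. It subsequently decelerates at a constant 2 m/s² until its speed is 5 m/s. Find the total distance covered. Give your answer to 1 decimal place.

Phase 1 (accelerating): v₀ = 0 m/s, a = 2.6 m/s².
v = v₀ + at → t = (23.5 − 0) / 2.6 = 9.04 s
v² = v₀² + 2aΔx → Δx = (23.5² − 0²)/(2·2.6) = 106 m

Phase 2 (constant speed): v₀ = 23.5 m/s, a = 0 m/s².
v = v₀ + at = 23.5 + (0)(10.5) = 23.5 m/s
Δx = v₀t + ½at² = 23.5·10.5 + 0.5·0·10.5² = 247 m

Phase 3 (decelerating): v₀ = 23.5 m/s, a = -2 m/s².
v = v₀ + at → t = (5 − 23.5) / -2 = 9.25 s
v² = v₀² + 2aΔx → Δx = (5² − 23.5²)/(2·-2) = 132 m
Total distance = 106 + 247 + 132 = 485 m

484.8 m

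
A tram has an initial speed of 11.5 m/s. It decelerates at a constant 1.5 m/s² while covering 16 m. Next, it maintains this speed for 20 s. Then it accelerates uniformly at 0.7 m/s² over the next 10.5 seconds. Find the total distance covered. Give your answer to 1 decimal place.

Phase 1 (decelerating): v₀ = 11.5 m/s, a = -1.5 m/s².
v² = v₀² + 2aΔx = 11.5² + 2·-1.5·16 = 84.2 → v = 9.18 m/s
t = (v − v₀)/a = (9.18 − 11.5)/-1.5 = 1.55 s

Phase 2 (constant speed): v₀ = 9.18 m/s, a = 0 m/s².
v = v₀ + at = 9.18 + (0)(20) = 9.18 m/s
Δx = v₀t + ½at² = 9.18·20 + 0.5·0·20² = 184 m

Phase 3 (accelerating): v₀ = 9.18 m/s, a = 0.7 m/s².
v = v₀ + at = 9.18 + (0.7)(10.5) = 16.5 m/s
Δx = v₀t + ½at² = 9.18·10.5 + 0.5·0.7·10.5² = 135 m
Total distance = 16.0 + 184 + 135 = 335 m

334.5 m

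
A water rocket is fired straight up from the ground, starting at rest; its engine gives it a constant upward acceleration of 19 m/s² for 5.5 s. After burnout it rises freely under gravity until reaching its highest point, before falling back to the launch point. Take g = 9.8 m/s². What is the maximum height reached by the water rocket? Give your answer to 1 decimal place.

844.5 m

Phase 1 (powered ascent): v₀ = 0 m/s, a = 19 m/s².
v = v₀ + at = 0 + (19)(5.5) = 104 m/s
Δx = v₀t + ½at² = 0·5.5 + 0.5·19·5.5² = 287 m

Phase 2 (coasting upward): v₀ = 104 m/s, a = -9.8 m/s².
v = v₀ + at → t = (0 − 104) / -9.8 = 10.7 s
v² = v₀² + 2aΔx → Δx = (0² − 104²)/(2·-9.8) = 557 m
Maximum height = 287 + 557 = 845 m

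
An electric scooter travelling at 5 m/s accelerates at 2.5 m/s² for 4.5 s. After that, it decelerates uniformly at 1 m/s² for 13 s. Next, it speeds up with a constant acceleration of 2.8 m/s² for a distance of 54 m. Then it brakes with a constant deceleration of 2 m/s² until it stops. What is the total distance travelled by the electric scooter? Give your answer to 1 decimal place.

Phase 1 (accelerating): v₀ = 5.00 m/s, a = 2.5 m/s².
v = v₀ + at = 5.00 + (2.5)(4.5) = 16.2 m/s
Δx = v₀t + ½at² = 5.00·4.5 + 0.5·2.5·4.5² = 47.8 m

Phase 2 (decelerating): v₀ = 16.2 m/s, a = -1 m/s².
v = v₀ + at = 16.2 + (-1)(13) = 3.25 m/s
Δx = v₀t + ½at² = 16.2·13 + 0.5·-1·13² = 127 m

Phase 3 (accelerating): v₀ = 3.25 m/s, a = 2.8 m/s².
v² = v₀² + 2aΔx = 3.25² + 2·2.8·54 = 313 → v = 17.7 m/s
t = (v − v₀)/a = (17.7 − 3.25)/2.8 = 5.16 s

Phase 4 (decelerating): v₀ = 17.7 m/s, a = -2 m/s².
v = v₀ + at → t = (0 − 17.7) / -2 = 8.85 s
v² = v₀² + 2aΔx → Δx = (0² − 17.7²)/(2·-2) = 78.2 m
Total distance = 47.8 + 127 + 54.0 + 78.2 = 307 m

306.8 m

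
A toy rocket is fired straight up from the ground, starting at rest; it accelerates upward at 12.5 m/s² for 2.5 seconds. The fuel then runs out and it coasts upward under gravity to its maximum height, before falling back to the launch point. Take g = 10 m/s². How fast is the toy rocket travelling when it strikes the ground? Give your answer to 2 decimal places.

Phase 1 (powered ascent): v₀ = 0 m/s, a = 12.5 m/s².
v = v₀ + at = 0 + (12.5)(2.5) = 31.2 m/s
Δx = v₀t + ½at² = 0·2.5 + 0.5·12.5·2.5² = 39.1 m

Phase 2 (coasting upward): v₀ = 31.2 m/s, a = -10 m/s².
v = v₀ + at → t = (0 − 31.2) / -10 = 3.12 s
v² = v₀² + 2aΔx → Δx = (0² − 31.2²)/(2·-10) = 48.8 m

Phase 3 (free fall): v₀ = 0 m/s, a = -10 m/s².
Falls 87.9 m from rest: t = √(2·87.9/10) = 4.19 s; v = g·t = 41.9 m/s.
Impact speed = 41.9 m/s

41.93 m/s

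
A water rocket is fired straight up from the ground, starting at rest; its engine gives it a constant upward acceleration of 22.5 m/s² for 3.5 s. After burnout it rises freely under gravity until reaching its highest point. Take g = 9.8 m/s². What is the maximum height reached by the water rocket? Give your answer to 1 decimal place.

454.2 m

Phase 1 (powered ascent): v₀ = 0 m/s, a = 22.5 m/s².
v = v₀ + at = 0 + (22.5)(3.5) = 78.8 m/s
Δx = v₀t + ½at² = 0·3.5 + 0.5·22.5·3.5² = 138 m

Phase 2 (coasting upward): v₀ = 78.8 m/s, a = -9.8 m/s².
v = v₀ + at → t = (0 − 78.8) / -9.8 = 8.04 s
v² = v₀² + 2aΔx → Δx = (0² − 78.8²)/(2·-9.8) = 316 m
Maximum height = 138 + 316 = 454 m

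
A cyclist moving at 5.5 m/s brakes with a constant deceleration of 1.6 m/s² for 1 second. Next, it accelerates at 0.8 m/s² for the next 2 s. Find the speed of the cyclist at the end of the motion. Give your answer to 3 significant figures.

Phase 1 (decelerating): v₀ = 5.50 m/s, a = -1.6 m/s².
v = v₀ + at = 5.50 + (-1.6)(1) = 3.90 m/s
Δx = v₀t + ½at² = 5.50·1 + 0.5·-1.6·1² = 4.70 m

Phase 2 (accelerating): v₀ = 3.90 m/s, a = 0.8 m/s².
v = v₀ + at = 3.90 + (0.8)(2) = 5.50 m/s
Δx = v₀t + ½at² = 3.90·2 + 0.5·0.8·2² = 9.40 m
Final speed = 5.50 m/s

5.50 m/s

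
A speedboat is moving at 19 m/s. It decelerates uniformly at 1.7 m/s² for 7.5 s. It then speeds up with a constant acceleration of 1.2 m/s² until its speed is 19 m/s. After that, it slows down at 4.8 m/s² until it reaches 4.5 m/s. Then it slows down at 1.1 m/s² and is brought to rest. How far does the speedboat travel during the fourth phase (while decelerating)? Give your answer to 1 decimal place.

Phase 1 (decelerating): v₀ = 19.0 m/s, a = -1.7 m/s².
v = v₀ + at = 19.0 + (-1.7)(7.5) = 6.25 m/s
Δx = v₀t + ½at² = 19.0·7.5 + 0.5·-1.7·7.5² = 94.7 m

Phase 2 (accelerating): v₀ = 6.25 m/s, a = 1.2 m/s².
v = v₀ + at → t = (19 − 6.25) / 1.2 = 10.6 s
v² = v₀² + 2aΔx → Δx = (19² − 6.25²)/(2·1.2) = 134 m

Phase 3 (decelerating): v₀ = 19.0 m/s, a = -4.8 m/s².
v = v₀ + at → t = (4.5 − 19.0) / -4.8 = 3.02 s
v² = v₀² + 2aΔx → Δx = (4.5² − 19.0²)/(2·-4.8) = 35.5 m

Phase 4 (decelerating): v₀ = 4.50 m/s, a = -1.1 m/s².
v = v₀ + at → t = (0 − 4.50) / -1.1 = 4.09 s
v² = v₀² + 2aΔx → Δx = (0² − 4.50²)/(2·-1.1) = 9.20 m
Distance in phase 4 = 9.20 m

9.2 m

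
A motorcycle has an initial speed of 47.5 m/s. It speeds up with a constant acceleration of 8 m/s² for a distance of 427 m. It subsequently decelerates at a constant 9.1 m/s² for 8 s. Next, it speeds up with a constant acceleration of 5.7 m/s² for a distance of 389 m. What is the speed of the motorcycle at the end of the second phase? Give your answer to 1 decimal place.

Phase 1 (accelerating): v₀ = 47.5 m/s, a = 8 m/s².
v² = v₀² + 2aΔx = 47.5² + 2·8·427 = 9090 → v = 95.3 m/s
t = (v − v₀)/a = (95.3 − 47.5)/8 = 5.98 s

Phase 2 (decelerating): v₀ = 95.3 m/s, a = -9.1 m/s².
v = v₀ + at = 95.3 + (-9.1)(8) = 22.5 m/s
Δx = v₀t + ½at² = 95.3·8 + 0.5·-9.1·8² = 471 m
Speed at end of phase 2 = 22.5 m/s

22.5 m/s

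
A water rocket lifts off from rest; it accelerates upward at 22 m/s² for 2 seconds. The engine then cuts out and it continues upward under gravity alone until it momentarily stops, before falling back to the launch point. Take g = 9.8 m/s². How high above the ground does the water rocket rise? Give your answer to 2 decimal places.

Phase 1 (powered ascent): v₀ = 0 m/s, a = 22 m/s².
v = v₀ + at = 0 + (22)(2) = 44.0 m/s
Δx = v₀t + ½at² = 0·2 + 0.5·22·2² = 44.0 m

Phase 2 (coasting upward): v₀ = 44.0 m/s, a = -9.8 m/s².
v = v₀ + at → t = (0 − 44.0) / -9.8 = 4.49 s
v² = v₀² + 2aΔx → Δx = (0² − 44.0²)/(2·-9.8) = 98.8 m
Maximum height = 44.0 + 98.8 = 143 m

142.78 m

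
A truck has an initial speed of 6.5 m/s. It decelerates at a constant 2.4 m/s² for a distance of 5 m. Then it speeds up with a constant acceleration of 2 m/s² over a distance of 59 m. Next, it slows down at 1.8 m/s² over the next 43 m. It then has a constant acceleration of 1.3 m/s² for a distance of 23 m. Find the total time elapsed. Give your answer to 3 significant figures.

12.1 s

Phase 1 (decelerating): v₀ = 6.50 m/s, a = -2.4 m/s².
v² = v₀² + 2aΔx = 6.50² + 2·-2.4·5 = 18.2 → v = 4.27 m/s
t = (v − v₀)/a = (4.27 − 6.50)/-2.4 = 0.928 s

Phase 2 (accelerating): v₀ = 4.27 m/s, a = 2 m/s².
v² = v₀² + 2aΔx = 4.27² + 2·2·59 = 254 → v = 15.9 m/s
t = (v − v₀)/a = (15.9 − 4.27)/2 = 5.84 s

Phase 3 (decelerating): v₀ = 15.9 m/s, a = -1.8 m/s².
v² = v₀² + 2aΔx = 15.9² + 2·-1.8·43 = 99.5 → v = 9.97 m/s
t = (v − v₀)/a = (9.97 − 15.9)/-1.8 = 3.32 s

Phase 4 (accelerating): v₀ = 9.97 m/s, a = 1.3 m/s².
v² = v₀² + 2aΔx = 9.97² + 2·1.3·23 = 159 → v = 12.6 m/s
t = (v − v₀)/a = (12.6 − 9.97)/1.3 = 2.04 s
Total time = 0.928 + 5.84 + 3.32 + 2.04 = 12.1 s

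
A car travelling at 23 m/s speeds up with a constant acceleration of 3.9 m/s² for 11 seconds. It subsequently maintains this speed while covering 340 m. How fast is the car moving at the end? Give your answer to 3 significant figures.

65.9 m/s

Phase 1 (accelerating): v₀ = 23.0 m/s, a = 3.9 m/s².
v = v₀ + at = 23.0 + (3.9)(11) = 65.9 m/s
Δx = v₀t + ½at² = 23.0·11 + 0.5·3.9·11² = 489 m

Phase 2 (constant speed): v₀ = 65.9 m/s, a = 0 m/s².
Constant speed: t = d/v = 340/65.9 = 5.16 s
Final speed = 65.9 m/s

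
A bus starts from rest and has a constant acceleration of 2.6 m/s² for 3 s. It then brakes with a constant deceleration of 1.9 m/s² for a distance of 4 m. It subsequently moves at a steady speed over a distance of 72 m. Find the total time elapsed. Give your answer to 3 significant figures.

Phase 1 (accelerating): v₀ = 0 m/s, a = 2.6 m/s².
v = v₀ + at = 0 + (2.6)(3) = 7.80 m/s
Δx = v₀t + ½at² = 0·3 + 0.5·2.6·3² = 11.7 m

Phase 2 (decelerating): v₀ = 7.80 m/s, a = -1.9 m/s².
v² = v₀² + 2aΔx = 7.80² + 2·-1.9·4 = 45.6 → v = 6.76 m/s
t = (v − v₀)/a = (6.76 − 7.80)/-1.9 = 0.550 s

Phase 3 (constant speed): v₀ = 6.76 m/s, a = 0 m/s².
Constant speed: t = d/v = 72/6.76 = 10.7 s
Total time = 3.00 + 0.550 + 10.7 = 14.2 s

14.2 s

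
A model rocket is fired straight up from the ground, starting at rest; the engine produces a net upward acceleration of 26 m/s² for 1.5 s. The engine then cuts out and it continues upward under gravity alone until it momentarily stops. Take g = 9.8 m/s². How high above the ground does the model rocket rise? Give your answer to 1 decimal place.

Phase 1 (powered ascent): v₀ = 0 m/s, a = 26 m/s².
v = v₀ + at = 0 + (26)(1.5) = 39.0 m/s
Δx = v₀t + ½at² = 0·1.5 + 0.5·26·1.5² = 29.2 m

Phase 2 (coasting upward): v₀ = 39.0 m/s, a = -9.8 m/s².
v = v₀ + at → t = (0 − 39.0) / -9.8 = 3.98 s
v² = v₀² + 2aΔx → Δx = (0² − 39.0²)/(2·-9.8) = 77.6 m
Maximum height = 29.2 + 77.6 = 107 m

106.9 m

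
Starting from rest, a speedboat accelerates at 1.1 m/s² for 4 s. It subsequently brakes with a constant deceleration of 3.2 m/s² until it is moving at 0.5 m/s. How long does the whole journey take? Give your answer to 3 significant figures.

5.22 s

Phase 1 (accelerating): v₀ = 0 m/s, a = 1.1 m/s².
v = v₀ + at = 0 + (1.1)(4) = 4.40 m/s
Δx = v₀t + ½at² = 0·4 + 0.5·1.1·4² = 8.80 m

Phase 2 (decelerating): v₀ = 4.40 m/s, a = -3.2 m/s².
v = v₀ + at → t = (0.5 − 4.40) / -3.2 = 1.22 s
v² = v₀² + 2aΔx → Δx = (0.5² − 4.40²)/(2·-3.2) = 2.99 m
Total time = 4.00 + 1.22 = 5.22 s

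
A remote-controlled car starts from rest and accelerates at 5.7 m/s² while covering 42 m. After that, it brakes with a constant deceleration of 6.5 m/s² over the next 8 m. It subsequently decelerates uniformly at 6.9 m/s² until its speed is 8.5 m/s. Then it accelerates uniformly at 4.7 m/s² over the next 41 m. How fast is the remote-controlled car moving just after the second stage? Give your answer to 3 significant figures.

Phase 1 (accelerating): v₀ = 0 m/s, a = 5.7 m/s².
v² = v₀² + 2aΔx = 0² + 2·5.7·42 = 479 → v = 21.9 m/s
t = (v − v₀)/a = (21.9 − 0)/5.7 = 3.84 s

Phase 2 (decelerating): v₀ = 21.9 m/s, a = -6.5 m/s².
v² = v₀² + 2aΔx = 21.9² + 2·-6.5·8 = 375 → v = 19.4 m/s
t = (v − v₀)/a = (19.4 − 21.9)/-6.5 = 0.388 s
Speed at end of phase 2 = 19.4 m/s

19.4 m/s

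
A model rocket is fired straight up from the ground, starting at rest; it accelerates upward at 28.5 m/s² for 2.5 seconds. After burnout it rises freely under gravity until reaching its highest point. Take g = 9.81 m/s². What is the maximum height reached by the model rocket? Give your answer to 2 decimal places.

Phase 1 (powered ascent): v₀ = 0 m/s, a = 28.5 m/s².
v = v₀ + at = 0 + (28.5)(2.5) = 71.2 m/s
Δx = v₀t + ½at² = 0·2.5 + 0.5·28.5·2.5² = 89.1 m

Phase 2 (coasting upward): v₀ = 71.2 m/s, a = -9.81 m/s².
v = v₀ + at → t = (0 − 71.2) / -9.81 = 7.26 s
v² = v₀² + 2aΔx → Δx = (0² − 71.2²)/(2·-9.81) = 259 m
Maximum height = 89.1 + 259 = 348 m

347.81 m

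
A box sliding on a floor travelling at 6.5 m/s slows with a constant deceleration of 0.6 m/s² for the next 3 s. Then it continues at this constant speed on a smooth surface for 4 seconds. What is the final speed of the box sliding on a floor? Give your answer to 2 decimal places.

4.70 m/s

Phase 1 (decelerating): v₀ = 6.50 m/s, a = -0.6 m/s².
v = v₀ + at = 6.50 + (-0.6)(3) = 4.70 m/s
Δx = v₀t + ½at² = 6.50·3 + 0.5·-0.6·3² = 16.8 m

Phase 2 (constant speed): v₀ = 4.70 m/s, a = 0 m/s².
v = v₀ + at = 4.70 + (0)(4) = 4.70 m/s
Δx = v₀t + ½at² = 4.70·4 + 0.5·0·4² = 18.8 m
Final speed = 4.70 m/s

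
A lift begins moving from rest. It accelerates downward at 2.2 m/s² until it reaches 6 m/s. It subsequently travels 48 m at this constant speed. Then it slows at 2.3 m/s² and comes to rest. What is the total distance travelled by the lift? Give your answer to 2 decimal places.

Phase 1 (accelerating): v₀ = 0 m/s, a = 2.2 m/s².
v = v₀ + at → t = (6 − 0) / 2.2 = 2.73 s
v² = v₀² + 2aΔx → Δx = (6² − 0²)/(2·2.2) = 8.18 m

Phase 2 (constant speed): v₀ = 6.00 m/s, a = 0 m/s².
Constant speed: t = d/v = 48/6.00 = 8.00 s

Phase 3 (decelerating): v₀ = 6.00 m/s, a = -2.3 m/s².
v = v₀ + at → t = (0 − 6.00) / -2.3 = 2.61 s
v² = v₀² + 2aΔx → Δx = (0² − 6.00²)/(2·-2.3) = 7.83 m
Total distance = 8.18 + 48.0 + 7.83 = 64.0 m

64.01 m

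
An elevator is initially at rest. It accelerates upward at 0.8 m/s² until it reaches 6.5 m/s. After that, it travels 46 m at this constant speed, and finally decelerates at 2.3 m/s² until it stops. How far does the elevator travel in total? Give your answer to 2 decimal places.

Phase 1 (accelerating): v₀ = 0 m/s, a = 0.8 m/s².
v = v₀ + at → t = (6.5 − 0) / 0.8 = 8.12 s
v² = v₀² + 2aΔx → Δx = (6.5² − 0²)/(2·0.8) = 26.4 m

Phase 2 (constant speed): v₀ = 6.50 m/s, a = 0 m/s².
Constant speed: t = d/v = 46/6.50 = 7.08 s

Phase 3 (decelerating): v₀ = 6.50 m/s, a = -2.3 m/s².
v = v₀ + at → t = (0 − 6.50) / -2.3 = 2.83 s
v² = v₀² + 2aΔx → Δx = (0² − 6.50²)/(2·-2.3) = 9.18 m
Total distance = 26.4 + 46.0 + 9.18 = 81.6 m

81.59 m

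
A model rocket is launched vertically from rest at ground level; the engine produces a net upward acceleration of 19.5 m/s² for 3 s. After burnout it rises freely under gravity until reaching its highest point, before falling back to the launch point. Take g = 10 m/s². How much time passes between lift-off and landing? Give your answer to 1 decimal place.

Phase 1 (powered ascent): v₀ = 0 m/s, a = 19.5 m/s².
v = v₀ + at = 0 + (19.5)(3) = 58.5 m/s
Δx = v₀t + ½at² = 0·3 + 0.5·19.5·3² = 87.8 m

Phase 2 (coasting upward): v₀ = 58.5 m/s, a = -10 m/s².
v = v₀ + at → t = (0 − 58.5) / -10 = 5.85 s
v² = v₀² + 2aΔx → Δx = (0² − 58.5²)/(2·-10) = 171 m

Phase 3 (free fall): v₀ = 0 m/s, a = -10 m/s².
Falls 259 m from rest: t = √(2·259/10) = 7.20 s; v = g·t = 72.0 m/s.
Total time = 3.00 + 5.85 + 7.20 = 16.0 s

16.0 s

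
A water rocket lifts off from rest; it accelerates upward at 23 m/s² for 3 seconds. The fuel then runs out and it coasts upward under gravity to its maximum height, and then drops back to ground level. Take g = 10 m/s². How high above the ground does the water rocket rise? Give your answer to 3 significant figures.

Phase 1 (powered ascent): v₀ = 0 m/s, a = 23 m/s².
v = v₀ + at = 0 + (23)(3) = 69.0 m/s
Δx = v₀t + ½at² = 0·3 + 0.5·23·3² = 104 m

Phase 2 (coasting upward): v₀ = 69.0 m/s, a = -10 m/s².
v = v₀ + at → t = (0 − 69.0) / -10 = 6.90 s
v² = v₀² + 2aΔx → Δx = (0² − 69.0²)/(2·-10) = 238 m
Maximum height = 104 + 238 = 342 m

342 m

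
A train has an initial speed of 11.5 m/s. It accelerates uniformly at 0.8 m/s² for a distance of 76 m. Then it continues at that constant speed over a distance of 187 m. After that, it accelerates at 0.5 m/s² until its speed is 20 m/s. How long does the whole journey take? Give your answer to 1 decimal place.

Phase 1 (accelerating): v₀ = 11.5 m/s, a = 0.8 m/s².
v² = v₀² + 2aΔx = 11.5² + 2·0.8·76 = 254 → v = 15.9 m/s
t = (v − v₀)/a = (15.9 − 11.5)/0.8 = 5.54 s

Phase 2 (constant speed): v₀ = 15.9 m/s, a = 0 m/s².
Constant speed: t = d/v = 187/15.9 = 11.7 s

Phase 3 (accelerating): v₀ = 15.9 m/s, a = 0.5 m/s².
v = v₀ + at → t = (20 − 15.9) / 0.5 = 8.13 s
v² = v₀² + 2aΔx → Δx = (20² − 15.9²)/(2·0.5) = 146 m
Total time = 5.54 + 11.7 + 8.13 = 25.4 s

25.4 s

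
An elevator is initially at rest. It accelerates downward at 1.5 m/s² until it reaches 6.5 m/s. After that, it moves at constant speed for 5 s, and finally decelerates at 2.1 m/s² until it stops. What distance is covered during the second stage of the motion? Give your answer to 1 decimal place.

Phase 1 (accelerating): v₀ = 0 m/s, a = 1.5 m/s².
v = v₀ + at → t = (6.5 − 0) / 1.5 = 4.33 s
v² = v₀² + 2aΔx → Δx = (6.5² − 0²)/(2·1.5) = 14.1 m

Phase 2 (constant speed): v₀ = 6.50 m/s, a = 0 m/s².
v = v₀ + at = 6.50 + (0)(5) = 6.50 m/s
Δx = v₀t + ½at² = 6.50·5 + 0.5·0·5² = 32.5 m
Distance in phase 2 = 32.5 m

32.5 m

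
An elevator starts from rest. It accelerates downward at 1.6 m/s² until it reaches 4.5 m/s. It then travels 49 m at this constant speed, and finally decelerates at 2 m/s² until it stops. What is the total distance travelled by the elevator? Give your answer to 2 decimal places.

Phase 1 (accelerating): v₀ = 0 m/s, a = 1.6 m/s².
v = v₀ + at → t = (4.5 − 0) / 1.6 = 2.81 s
v² = v₀² + 2aΔx → Δx = (4.5² − 0²)/(2·1.6) = 6.33 m

Phase 2 (constant speed): v₀ = 4.50 m/s, a = 0 m/s².
Constant speed: t = d/v = 49/4.50 = 10.9 s

Phase 3 (decelerating): v₀ = 4.50 m/s, a = -2 m/s².
v = v₀ + at → t = (0 − 4.50) / -2 = 2.25 s
v² = v₀² + 2aΔx → Δx = (0² − 4.50²)/(2·-2) = 5.06 m
Total distance = 6.33 + 49.0 + 5.06 = 60.4 m

60.39 m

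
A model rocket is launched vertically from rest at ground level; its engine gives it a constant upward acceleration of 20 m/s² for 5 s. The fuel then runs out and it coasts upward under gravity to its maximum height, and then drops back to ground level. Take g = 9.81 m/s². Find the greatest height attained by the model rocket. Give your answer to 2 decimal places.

Phase 1 (powered ascent): v₀ = 0 m/s, a = 20 m/s².
v = v₀ + at = 0 + (20)(5) = 100 m/s
Δx = v₀t + ½at² = 0·5 + 0.5·20·5² = 250 m

Phase 2 (coasting upward): v₀ = 100 m/s, a = -9.81 m/s².
v = v₀ + at → t = (0 − 100) / -9.81 = 10.2 s
v² = v₀² + 2aΔx → Δx = (0² − 100²)/(2·-9.81) = 510 m
Maximum height = 250 + 510 = 760 m

759.68 m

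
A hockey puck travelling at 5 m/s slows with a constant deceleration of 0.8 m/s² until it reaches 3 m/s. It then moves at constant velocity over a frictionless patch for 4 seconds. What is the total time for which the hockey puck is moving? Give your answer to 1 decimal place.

6.5 s

Phase 1 (decelerating): v₀ = 5.00 m/s, a = -0.8 m/s².
v = v₀ + at → t = (3 − 5.00) / -0.8 = 2.50 s
v² = v₀² + 2aΔx → Δx = (3² − 5.00²)/(2·-0.8) = 10.0 m

Phase 2 (constant speed): v₀ = 3.00 m/s, a = 0 m/s².
v = v₀ + at = 3.00 + (0)(4) = 3.00 m/s
Δx = v₀t + ½at² = 3.00·4 + 0.5·0·4² = 12.0 m
Total time = 2.50 + 4.00 = 6.50 s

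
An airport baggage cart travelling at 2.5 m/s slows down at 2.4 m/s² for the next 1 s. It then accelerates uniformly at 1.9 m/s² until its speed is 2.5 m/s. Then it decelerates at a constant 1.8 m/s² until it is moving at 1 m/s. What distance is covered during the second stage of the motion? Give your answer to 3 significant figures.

Phase 1 (decelerating): v₀ = 2.50 m/s, a = -2.4 m/s².
v = v₀ + at = 2.50 + (-2.4)(1) = 0.100 m/s
Δx = v₀t + ½at² = 2.50·1 + 0.5·-2.4·1² = 1.30 m

Phase 2 (accelerating): v₀ = 0.100 m/s, a = 1.9 m/s².
v = v₀ + at → t = (2.5 − 0.100) / 1.9 = 1.26 s
v² = v₀² + 2aΔx → Δx = (2.5² − 0.100²)/(2·1.9) = 1.64 m
Distance in phase 2 = 1.64 m

1.64 m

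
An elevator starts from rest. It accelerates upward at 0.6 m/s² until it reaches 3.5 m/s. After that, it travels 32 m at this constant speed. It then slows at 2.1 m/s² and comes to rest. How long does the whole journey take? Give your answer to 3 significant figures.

16.6 s

Phase 1 (accelerating): v₀ = 0 m/s, a = 0.6 m/s².
v = v₀ + at → t = (3.5 − 0) / 0.6 = 5.83 s
v² = v₀² + 2aΔx → Δx = (3.5² − 0²)/(2·0.6) = 10.2 m

Phase 2 (constant speed): v₀ = 3.50 m/s, a = 0 m/s².
Constant speed: t = d/v = 32/3.50 = 9.14 s

Phase 3 (decelerating): v₀ = 3.50 m/s, a = -2.1 m/s².
v = v₀ + at → t = (0 − 3.50) / -2.1 = 1.67 s
v² = v₀² + 2aΔx → Δx = (0² − 3.50²)/(2·-2.1) = 2.92 m
Total time = 5.83 + 9.14 + 1.67 = 16.6 s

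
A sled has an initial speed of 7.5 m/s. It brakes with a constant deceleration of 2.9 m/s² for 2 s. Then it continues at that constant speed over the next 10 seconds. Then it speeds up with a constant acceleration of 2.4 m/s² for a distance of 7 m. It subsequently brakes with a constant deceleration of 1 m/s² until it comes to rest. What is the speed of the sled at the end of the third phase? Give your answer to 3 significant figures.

6.04 m/s

Phase 1 (decelerating): v₀ = 7.50 m/s, a = -2.9 m/s².
v = v₀ + at = 7.50 + (-2.9)(2) = 1.70 m/s
Δx = v₀t + ½at² = 7.50·2 + 0.5·-2.9·2² = 9.20 m

Phase 2 (constant speed): v₀ = 1.70 m/s, a = 0 m/s².
v = v₀ + at = 1.70 + (0)(10) = 1.70 m/s
Δx = v₀t + ½at² = 1.70·10 + 0.5·0·10² = 17.0 m

Phase 3 (accelerating): v₀ = 1.70 m/s, a = 2.4 m/s².
v² = v₀² + 2aΔx = 1.70² + 2·2.4·7 = 36.5 → v = 6.04 m/s
t = (v − v₀)/a = (6.04 − 1.70)/2.4 = 1.81 s
Speed at end of phase 3 = 6.04 m/s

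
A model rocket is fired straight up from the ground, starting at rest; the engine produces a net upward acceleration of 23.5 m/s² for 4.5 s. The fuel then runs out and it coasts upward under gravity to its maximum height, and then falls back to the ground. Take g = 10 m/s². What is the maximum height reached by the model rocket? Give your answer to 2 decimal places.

797.09 m

Phase 1 (powered ascent): v₀ = 0 m/s, a = 23.5 m/s².
v = v₀ + at = 0 + (23.5)(4.5) = 106 m/s
Δx = v₀t + ½at² = 0·4.5 + 0.5·23.5·4.5² = 238 m

Phase 2 (coasting upward): v₀ = 106 m/s, a = -10 m/s².
v = v₀ + at → t = (0 − 106) / -10 = 10.6 s
v² = v₀² + 2aΔx → Δx = (0² − 106²)/(2·-10) = 559 m
Maximum height = 238 + 559 = 797 m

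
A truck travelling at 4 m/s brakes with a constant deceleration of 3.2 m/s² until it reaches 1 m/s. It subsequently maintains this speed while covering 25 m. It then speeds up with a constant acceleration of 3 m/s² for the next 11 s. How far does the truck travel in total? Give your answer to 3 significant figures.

220 m

Phase 1 (decelerating): v₀ = 4.00 m/s, a = -3.2 m/s².
v = v₀ + at → t = (1 − 4.00) / -3.2 = 0.938 s
v² = v₀² + 2aΔx → Δx = (1² − 4.00²)/(2·-3.2) = 2.34 m

Phase 2 (constant speed): v₀ = 1.00 m/s, a = 0 m/s².
Constant speed: t = d/v = 25/1.00 = 25.0 s

Phase 3 (accelerating): v₀ = 1.00 m/s, a = 3 m/s².
v = v₀ + at = 1.00 + (3)(11) = 34.0 m/s
Δx = v₀t + ½at² = 1.00·11 + 0.5·3·11² = 192 m
Total distance = 2.34 + 25.0 + 192 = 220 m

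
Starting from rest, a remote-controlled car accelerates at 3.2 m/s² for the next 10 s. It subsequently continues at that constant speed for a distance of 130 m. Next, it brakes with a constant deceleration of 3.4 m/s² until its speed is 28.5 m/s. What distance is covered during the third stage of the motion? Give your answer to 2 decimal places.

Phase 1 (accelerating): v₀ = 0 m/s, a = 3.2 m/s².
v = v₀ + at = 0 + (3.2)(10) = 32.0 m/s
Δx = v₀t + ½at² = 0·10 + 0.5·3.2·10² = 160 m

Phase 2 (constant speed): v₀ = 32.0 m/s, a = 0 m/s².
Constant speed: t = d/v = 130/32.0 = 4.06 s

Phase 3 (decelerating): v₀ = 32.0 m/s, a = -3.4 m/s².
v = v₀ + at → t = (28.5 − 32.0) / -3.4 = 1.03 s
v² = v₀² + 2aΔx → Δx = (28.5² − 32.0²)/(2·-3.4) = 31.1 m
Distance in phase 3 = 31.1 m

31.14 m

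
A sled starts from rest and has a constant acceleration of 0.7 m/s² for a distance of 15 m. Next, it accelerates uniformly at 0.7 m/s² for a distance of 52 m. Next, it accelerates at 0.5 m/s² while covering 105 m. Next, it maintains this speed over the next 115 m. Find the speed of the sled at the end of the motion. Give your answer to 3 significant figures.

Phase 1 (accelerating): v₀ = 0 m/s, a = 0.7 m/s².
v² = v₀² + 2aΔx = 0² + 2·0.7·15 = 21.0 → v = 4.58 m/s
t = (v − v₀)/a = (4.58 − 0)/0.7 = 6.55 s

Phase 2 (accelerating): v₀ = 4.58 m/s, a = 0.7 m/s².
v² = v₀² + 2aΔx = 4.58² + 2·0.7·52 = 93.8 → v = 9.69 m/s
t = (v − v₀)/a = (9.69 − 4.58)/0.7 = 7.29 s

Phase 3 (accelerating): v₀ = 9.69 m/s, a = 0.5 m/s².
v² = v₀² + 2aΔx = 9.69² + 2·0.5·105 = 199 → v = 14.1 m/s
t = (v − v₀)/a = (14.1 − 9.69)/0.5 = 8.83 s

Phase 4 (constant speed): v₀ = 14.1 m/s, a = 0 m/s².
Constant speed: t = d/v = 115/14.1 = 8.16 s
Final speed = 14.1 m/s

14.1 m/s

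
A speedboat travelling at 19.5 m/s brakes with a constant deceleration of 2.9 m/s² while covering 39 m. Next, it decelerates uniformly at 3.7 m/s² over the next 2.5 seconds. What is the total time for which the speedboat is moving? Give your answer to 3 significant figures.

4.94 s

Phase 1 (decelerating): v₀ = 19.5 m/s, a = -2.9 m/s².
v² = v₀² + 2aΔx = 19.5² + 2·-2.9·39 = 154 → v = 12.4 m/s
t = (v − v₀)/a = (12.4 − 19.5)/-2.9 = 2.44 s

Phase 2 (decelerating): v₀ = 12.4 m/s, a = -3.7 m/s².
v = v₀ + at = 12.4 + (-3.7)(2.5) = 3.16 m/s
Δx = v₀t + ½at² = 12.4·2.5 + 0.5·-3.7·2.5² = 19.5 m
Total time = 2.44 + 2.50 = 4.94 s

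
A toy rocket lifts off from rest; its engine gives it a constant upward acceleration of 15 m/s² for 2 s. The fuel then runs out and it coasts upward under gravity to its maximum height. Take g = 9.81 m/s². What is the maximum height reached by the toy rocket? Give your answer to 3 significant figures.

Phase 1 (powered ascent): v₀ = 0 m/s, a = 15 m/s².
v = v₀ + at = 0 + (15)(2) = 30.0 m/s
Δx = v₀t + ½at² = 0·2 + 0.5·15·2² = 30.0 m

Phase 2 (coasting upward): v₀ = 30.0 m/s, a = -9.81 m/s².
v = v₀ + at → t = (0 − 30.0) / -9.81 = 3.06 s
v² = v₀² + 2aΔx → Δx = (0² − 30.0²)/(2·-9.81) = 45.9 m
Maximum height = 30.0 + 45.9 = 75.9 m

75.9 m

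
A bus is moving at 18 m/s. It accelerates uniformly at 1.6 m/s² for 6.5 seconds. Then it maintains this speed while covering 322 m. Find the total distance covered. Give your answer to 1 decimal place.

472.8 m

Phase 1 (accelerating): v₀ = 18.0 m/s, a = 1.6 m/s².
v = v₀ + at = 18.0 + (1.6)(6.5) = 28.4 m/s
Δx = v₀t + ½at² = 18.0·6.5 + 0.5·1.6·6.5² = 151 m

Phase 2 (constant speed): v₀ = 28.4 m/s, a = 0 m/s².
Constant speed: t = d/v = 322/28.4 = 11.3 s
Total distance = 151 + 322 = 473 m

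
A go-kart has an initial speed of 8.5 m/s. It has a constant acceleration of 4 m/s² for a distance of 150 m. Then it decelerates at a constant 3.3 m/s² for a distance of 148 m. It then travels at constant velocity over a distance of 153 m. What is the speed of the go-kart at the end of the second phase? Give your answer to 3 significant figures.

17.2 m/s

Phase 1 (accelerating): v₀ = 8.50 m/s, a = 4 m/s².
v² = v₀² + 2aΔx = 8.50² + 2·4·150 = 1270 → v = 35.7 m/s
t = (v − v₀)/a = (35.7 − 8.50)/4 = 6.79 s

Phase 2 (decelerating): v₀ = 35.7 m/s, a = -3.3 m/s².
v² = v₀² + 2aΔx = 35.7² + 2·-3.3·148 = 295 → v = 17.2 m/s
t = (v − v₀)/a = (17.2 − 35.7)/-3.3 = 5.60 s
Speed at end of phase 2 = 17.2 m/s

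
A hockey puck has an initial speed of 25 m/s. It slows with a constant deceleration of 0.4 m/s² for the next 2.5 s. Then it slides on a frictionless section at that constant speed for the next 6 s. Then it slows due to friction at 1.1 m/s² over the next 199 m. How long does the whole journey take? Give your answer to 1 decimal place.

19.6 s

Phase 1 (decelerating): v₀ = 25.0 m/s, a = -0.4 m/s².
v = v₀ + at = 25.0 + (-0.4)(2.5) = 24.0 m/s
Δx = v₀t + ½at² = 25.0·2.5 + 0.5·-0.4·2.5² = 61.2 m

Phase 2 (constant speed): v₀ = 24.0 m/s, a = 0 m/s².
v = v₀ + at = 24.0 + (0)(6) = 24.0 m/s
Δx = v₀t + ½at² = 24.0·6 + 0.5·0·6² = 144 m

Phase 3 (decelerating): v₀ = 24.0 m/s, a = -1.1 m/s².
v² = v₀² + 2aΔx = 24.0² + 2·-1.1·199 = 138 → v = 11.8 m/s
t = (v − v₀)/a = (11.8 − 24.0)/-1.1 = 11.1 s
Total time = 2.50 + 6.00 + 11.1 = 19.6 s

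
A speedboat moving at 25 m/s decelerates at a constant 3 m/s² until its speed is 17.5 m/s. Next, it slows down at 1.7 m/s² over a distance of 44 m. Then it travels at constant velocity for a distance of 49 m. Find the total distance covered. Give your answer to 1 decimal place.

Phase 1 (decelerating): v₀ = 25.0 m/s, a = -3 m/s².
v = v₀ + at → t = (17.5 − 25.0) / -3 = 2.50 s
v² = v₀² + 2aΔx → Δx = (17.5² − 25.0²)/(2·-3) = 53.1 m

Phase 2 (decelerating): v₀ = 17.5 m/s, a = -1.7 m/s².
v² = v₀² + 2aΔx = 17.5² + 2·-1.7·44 = 157 → v = 12.5 m/s
t = (v − v₀)/a = (12.5 − 17.5)/-1.7 = 2.93 s

Phase 3 (constant speed): v₀ = 12.5 m/s, a = 0 m/s².
Constant speed: t = d/v = 49/12.5 = 3.91 s
Total distance = 53.1 + 44.0 + 49.0 = 146 m

146.1 m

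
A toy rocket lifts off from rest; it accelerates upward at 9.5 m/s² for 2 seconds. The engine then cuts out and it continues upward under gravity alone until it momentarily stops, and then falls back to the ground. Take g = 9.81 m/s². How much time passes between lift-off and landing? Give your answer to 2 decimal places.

6.70 s

Phase 1 (powered ascent): v₀ = 0 m/s, a = 9.5 m/s².
v = v₀ + at = 0 + (9.5)(2) = 19.0 m/s
Δx = v₀t + ½at² = 0·2 + 0.5·9.5·2² = 19.0 m

Phase 2 (coasting upward): v₀ = 19.0 m/s, a = -9.81 m/s².
v = v₀ + at → t = (0 − 19.0) / -9.81 = 1.94 s
v² = v₀² + 2aΔx → Δx = (0² − 19.0²)/(2·-9.81) = 18.4 m

Phase 3 (free fall): v₀ = 0 m/s, a = -9.81 m/s².
Falls 37.4 m from rest: t = √(2·37.4/9.81) = 2.76 s; v = g·t = 27.1 m/s.
Total time = 2.00 + 1.94 + 2.76 = 6.70 s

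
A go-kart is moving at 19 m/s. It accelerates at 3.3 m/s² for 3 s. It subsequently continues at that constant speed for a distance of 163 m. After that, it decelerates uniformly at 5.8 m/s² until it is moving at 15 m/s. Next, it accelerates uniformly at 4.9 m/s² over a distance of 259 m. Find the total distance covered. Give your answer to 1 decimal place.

Phase 1 (accelerating): v₀ = 19.0 m/s, a = 3.3 m/s².
v = v₀ + at = 19.0 + (3.3)(3) = 28.9 m/s
Δx = v₀t + ½at² = 19.0·3 + 0.5·3.3·3² = 71.8 m

Phase 2 (constant speed): v₀ = 28.9 m/s, a = 0 m/s².
Constant speed: t = d/v = 163/28.9 = 5.64 s

Phase 3 (decelerating): v₀ = 28.9 m/s, a = -5.8 m/s².
v = v₀ + at → t = (15 − 28.9) / -5.8 = 2.40 s
v² = v₀² + 2aΔx → Δx = (15² − 28.9²)/(2·-5.8) = 52.6 m

Phase 4 (accelerating): v₀ = 15.0 m/s, a = 4.9 m/s².
v² = v₀² + 2aΔx = 15.0² + 2·4.9·259 = 2760 → v = 52.6 m/s
t = (v − v₀)/a = (52.6 − 15.0)/4.9 = 7.67 s
Total distance = 71.8 + 163 + 52.6 + 259 = 546 m

546.5 m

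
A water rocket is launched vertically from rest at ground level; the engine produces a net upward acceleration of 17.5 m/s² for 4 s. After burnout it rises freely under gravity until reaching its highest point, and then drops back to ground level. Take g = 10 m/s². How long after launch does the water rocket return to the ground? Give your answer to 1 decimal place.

Phase 1 (powered ascent): v₀ = 0 m/s, a = 17.5 m/s².
v = v₀ + at = 0 + (17.5)(4) = 70.0 m/s
Δx = v₀t + ½at² = 0·4 + 0.5·17.5·4² = 140 m

Phase 2 (coasting upward): v₀ = 70.0 m/s, a = -10 m/s².
v = v₀ + at → t = (0 − 70.0) / -10 = 7.00 s
v² = v₀² + 2aΔx → Δx = (0² − 70.0²)/(2·-10) = 245 m

Phase 3 (free fall): v₀ = 0 m/s, a = -10 m/s².
Falls 385 m from rest: t = √(2·385/10) = 8.77 s; v = g·t = 87.7 m/s.
Total time = 4.00 + 7.00 + 8.77 = 19.8 s

19.8 s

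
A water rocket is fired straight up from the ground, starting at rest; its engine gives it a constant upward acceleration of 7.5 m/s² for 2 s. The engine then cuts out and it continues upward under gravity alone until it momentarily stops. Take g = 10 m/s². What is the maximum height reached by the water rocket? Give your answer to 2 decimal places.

26.25 m

Phase 1 (powered ascent): v₀ = 0 m/s, a = 7.5 m/s².
v = v₀ + at = 0 + (7.5)(2) = 15.0 m/s
Δx = v₀t + ½at² = 0·2 + 0.5·7.5·2² = 15.0 m

Phase 2 (coasting upward): v₀ = 15.0 m/s, a = -10 m/s².
v = v₀ + at → t = (0 − 15.0) / -10 = 1.50 s
v² = v₀² + 2aΔx → Δx = (0² − 15.0²)/(2·-10) = 11.2 m
Maximum height = 15.0 + 11.2 = 26.2 m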